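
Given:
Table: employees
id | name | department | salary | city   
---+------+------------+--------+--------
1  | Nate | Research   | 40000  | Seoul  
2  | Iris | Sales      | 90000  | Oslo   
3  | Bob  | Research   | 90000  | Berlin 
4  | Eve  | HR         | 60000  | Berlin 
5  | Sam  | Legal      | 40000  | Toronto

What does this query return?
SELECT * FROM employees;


SELECT * returns all 5 rows with all columns

5 rows:
1, Nate, Research, 40000, Seoul
2, Iris, Sales, 90000, Oslo
3, Bob, Research, 90000, Berlin
4, Eve, HR, 60000, Berlin
5, Sam, Legal, 40000, Toronto


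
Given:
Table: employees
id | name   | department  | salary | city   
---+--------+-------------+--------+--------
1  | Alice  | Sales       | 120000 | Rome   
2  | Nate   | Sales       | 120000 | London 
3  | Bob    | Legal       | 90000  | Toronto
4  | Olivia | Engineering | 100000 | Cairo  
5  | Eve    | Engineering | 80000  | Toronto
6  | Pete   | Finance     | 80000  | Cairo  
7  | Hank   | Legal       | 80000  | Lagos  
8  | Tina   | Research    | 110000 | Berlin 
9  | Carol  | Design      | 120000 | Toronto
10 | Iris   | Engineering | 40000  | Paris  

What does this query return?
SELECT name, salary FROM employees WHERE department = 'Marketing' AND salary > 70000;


Filtering: department = 'Marketing' AND salary > 70000
Matching: 0 rows

Empty result set (0 rows)


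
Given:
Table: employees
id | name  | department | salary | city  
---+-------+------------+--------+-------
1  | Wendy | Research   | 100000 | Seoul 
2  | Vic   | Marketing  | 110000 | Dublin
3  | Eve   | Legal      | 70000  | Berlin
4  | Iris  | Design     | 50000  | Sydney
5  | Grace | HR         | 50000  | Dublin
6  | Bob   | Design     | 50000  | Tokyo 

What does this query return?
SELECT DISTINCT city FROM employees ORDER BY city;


All 'city' values (row order): Seoul, Dublin, Berlin, Sydney, Dublin, Tokyo
Removing duplicates leaves 5 unique value(s).

5 values:
Berlin
Dublin
Seoul
Sydney
Tokyo


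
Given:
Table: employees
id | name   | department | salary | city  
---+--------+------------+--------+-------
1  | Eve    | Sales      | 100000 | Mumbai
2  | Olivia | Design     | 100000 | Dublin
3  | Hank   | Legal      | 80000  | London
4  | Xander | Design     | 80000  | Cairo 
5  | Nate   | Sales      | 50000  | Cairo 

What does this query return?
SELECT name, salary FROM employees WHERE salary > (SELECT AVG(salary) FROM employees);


Subquery: AVG(salary) = 82000.0
Filtering: salary > 82000.0
  Eve (100000) -> MATCH
  Olivia (100000) -> MATCH


2 rows:
Eve, 100000
Olivia, 100000


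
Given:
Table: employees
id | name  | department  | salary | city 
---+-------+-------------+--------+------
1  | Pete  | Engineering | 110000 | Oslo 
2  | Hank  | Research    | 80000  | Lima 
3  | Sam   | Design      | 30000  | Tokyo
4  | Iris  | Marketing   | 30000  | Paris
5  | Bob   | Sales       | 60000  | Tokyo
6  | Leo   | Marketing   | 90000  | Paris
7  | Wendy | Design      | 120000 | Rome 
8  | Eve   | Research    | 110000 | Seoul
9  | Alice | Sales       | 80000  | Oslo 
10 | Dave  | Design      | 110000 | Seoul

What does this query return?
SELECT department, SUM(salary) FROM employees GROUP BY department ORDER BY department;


Summing salary within each department:
  Design: 30000 + 120000 + 110000 = 260000
  Engineering: 110000 = 110000
  Marketing: 30000 + 90000 = 120000
  Research: 80000 + 110000 = 190000
  Sales: 60000 + 80000 = 140000


5 groups:
Design, 260000
Engineering, 110000
Marketing, 120000
Research, 190000
Sales, 140000


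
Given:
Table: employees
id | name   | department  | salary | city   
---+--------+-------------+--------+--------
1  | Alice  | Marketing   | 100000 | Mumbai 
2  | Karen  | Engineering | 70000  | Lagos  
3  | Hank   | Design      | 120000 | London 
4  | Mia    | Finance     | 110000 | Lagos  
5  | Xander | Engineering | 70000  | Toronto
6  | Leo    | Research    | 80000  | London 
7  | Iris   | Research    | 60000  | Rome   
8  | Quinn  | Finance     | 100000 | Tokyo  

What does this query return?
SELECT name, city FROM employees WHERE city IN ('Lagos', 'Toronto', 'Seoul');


Filtering: city IN ('Lagos', 'Toronto', 'Seoul')
Matching: 3 rows

3 rows:
Karen, Lagos
Mia, Lagos
Xander, Toronto


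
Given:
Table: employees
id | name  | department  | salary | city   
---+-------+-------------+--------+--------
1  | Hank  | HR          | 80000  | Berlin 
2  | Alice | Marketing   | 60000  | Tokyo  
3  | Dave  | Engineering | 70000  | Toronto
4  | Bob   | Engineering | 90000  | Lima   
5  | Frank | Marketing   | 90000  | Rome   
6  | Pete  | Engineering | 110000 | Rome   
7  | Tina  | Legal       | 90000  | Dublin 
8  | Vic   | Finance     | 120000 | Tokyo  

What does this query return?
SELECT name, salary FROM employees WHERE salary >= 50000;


Filtering: salary >= 50000
Matching: 8 rows

8 rows:
Hank, 80000
Alice, 60000
Dave, 70000
Bob, 90000
Frank, 90000
Pete, 110000
Tina, 90000
Vic, 120000


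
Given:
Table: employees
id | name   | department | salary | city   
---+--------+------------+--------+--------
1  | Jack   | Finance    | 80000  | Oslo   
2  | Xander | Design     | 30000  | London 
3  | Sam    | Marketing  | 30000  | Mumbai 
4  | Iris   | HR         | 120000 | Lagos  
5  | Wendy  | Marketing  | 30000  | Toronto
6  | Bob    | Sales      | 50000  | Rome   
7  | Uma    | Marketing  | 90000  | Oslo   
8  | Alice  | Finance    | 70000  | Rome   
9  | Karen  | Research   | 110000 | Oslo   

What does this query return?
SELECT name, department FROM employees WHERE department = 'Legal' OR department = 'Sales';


Filtering: department = 'Legal' OR 'Sales'
Matching: 1 rows

1 rows:
Bob, Sales


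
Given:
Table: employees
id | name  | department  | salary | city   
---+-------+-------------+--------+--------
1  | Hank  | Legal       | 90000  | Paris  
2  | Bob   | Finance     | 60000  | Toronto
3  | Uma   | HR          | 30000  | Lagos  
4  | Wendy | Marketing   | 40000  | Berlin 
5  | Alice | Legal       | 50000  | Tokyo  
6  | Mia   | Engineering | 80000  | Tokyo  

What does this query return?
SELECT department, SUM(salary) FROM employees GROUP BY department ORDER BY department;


Summing salary within each department:
  Engineering: 80000 = 80000
  Finance: 60000 = 60000
  HR: 30000 = 30000
  Legal: 90000 + 50000 = 140000
  Marketing: 40000 = 40000


5 groups:
Engineering, 80000
Finance, 60000
HR, 30000
Legal, 140000
Marketing, 40000


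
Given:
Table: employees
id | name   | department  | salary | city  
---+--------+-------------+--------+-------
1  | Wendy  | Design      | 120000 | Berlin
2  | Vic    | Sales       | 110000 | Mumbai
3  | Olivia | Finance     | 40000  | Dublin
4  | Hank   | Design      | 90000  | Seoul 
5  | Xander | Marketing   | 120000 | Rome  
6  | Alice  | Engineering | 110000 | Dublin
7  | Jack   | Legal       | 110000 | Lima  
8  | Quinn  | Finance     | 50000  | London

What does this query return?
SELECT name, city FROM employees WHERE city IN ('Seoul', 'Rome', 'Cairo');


Filtering: city IN ('Seoul', 'Rome', 'Cairo')
Matching: 2 rows

2 rows:
Hank, Seoul
Xander, Rome


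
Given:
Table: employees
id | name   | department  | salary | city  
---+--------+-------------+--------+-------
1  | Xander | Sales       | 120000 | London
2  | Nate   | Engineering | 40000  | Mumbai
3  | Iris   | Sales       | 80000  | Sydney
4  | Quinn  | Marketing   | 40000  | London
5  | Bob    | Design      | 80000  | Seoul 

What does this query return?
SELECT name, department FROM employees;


Projecting columns: name, department

5 rows:
Xander, Sales
Nate, Engineering
Iris, Sales
Quinn, Marketing
Bob, Design


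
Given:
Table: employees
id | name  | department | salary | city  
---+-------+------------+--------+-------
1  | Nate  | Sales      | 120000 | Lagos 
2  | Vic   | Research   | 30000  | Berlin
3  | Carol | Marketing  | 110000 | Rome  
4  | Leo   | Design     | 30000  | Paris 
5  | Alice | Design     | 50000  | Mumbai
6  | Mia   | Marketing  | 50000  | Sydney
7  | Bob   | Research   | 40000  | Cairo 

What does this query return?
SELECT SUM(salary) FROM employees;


SUM(salary) = 120000 + 30000 + 110000 + 30000 + 50000 + 50000 + 40000 = 430000

430000


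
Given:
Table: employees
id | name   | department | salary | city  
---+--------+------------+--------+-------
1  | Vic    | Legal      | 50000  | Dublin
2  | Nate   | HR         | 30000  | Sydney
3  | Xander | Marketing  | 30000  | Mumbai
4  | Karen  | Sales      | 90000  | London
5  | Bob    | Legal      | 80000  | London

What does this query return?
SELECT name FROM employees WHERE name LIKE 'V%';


LIKE 'V%' matches names starting with 'V'
Matching: 1

1 rows:
Vic


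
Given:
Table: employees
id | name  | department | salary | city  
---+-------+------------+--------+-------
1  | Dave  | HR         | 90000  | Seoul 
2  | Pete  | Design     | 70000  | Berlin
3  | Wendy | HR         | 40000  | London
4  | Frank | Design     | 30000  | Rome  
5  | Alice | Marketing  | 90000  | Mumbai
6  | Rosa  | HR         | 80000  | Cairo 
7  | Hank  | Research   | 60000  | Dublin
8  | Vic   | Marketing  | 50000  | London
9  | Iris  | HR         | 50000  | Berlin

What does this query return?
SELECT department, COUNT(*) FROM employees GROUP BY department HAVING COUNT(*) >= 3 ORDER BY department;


Groups with count >= 3:
  HR: 4 -> PASS
  Design: 2 -> filtered out
  Marketing: 2 -> filtered out
  Research: 1 -> filtered out


1 groups:
HR, 4


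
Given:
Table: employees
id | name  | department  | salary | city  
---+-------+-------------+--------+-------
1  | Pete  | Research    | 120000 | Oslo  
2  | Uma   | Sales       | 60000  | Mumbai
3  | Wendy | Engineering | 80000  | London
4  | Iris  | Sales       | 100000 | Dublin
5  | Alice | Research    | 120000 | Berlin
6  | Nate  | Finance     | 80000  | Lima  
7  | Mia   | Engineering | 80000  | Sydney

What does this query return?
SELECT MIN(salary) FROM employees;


Salaries: 120000, 60000, 80000, 100000, 120000, 80000, 80000
MIN = 60000

60000


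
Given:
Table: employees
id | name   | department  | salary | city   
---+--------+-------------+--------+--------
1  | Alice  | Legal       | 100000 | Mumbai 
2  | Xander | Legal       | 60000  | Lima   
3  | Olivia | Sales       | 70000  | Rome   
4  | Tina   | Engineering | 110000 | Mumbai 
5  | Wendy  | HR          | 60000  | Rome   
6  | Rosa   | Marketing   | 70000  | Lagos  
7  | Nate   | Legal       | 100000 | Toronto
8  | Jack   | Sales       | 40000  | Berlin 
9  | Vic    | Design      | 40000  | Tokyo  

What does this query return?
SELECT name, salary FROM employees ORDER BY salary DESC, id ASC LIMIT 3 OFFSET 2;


Sort by salary DESC (id ASC tiebreak), then skip 2 and take 3
Rows 3 through 5

3 rows:
Nate, 100000
Olivia, 70000
Rosa, 70000


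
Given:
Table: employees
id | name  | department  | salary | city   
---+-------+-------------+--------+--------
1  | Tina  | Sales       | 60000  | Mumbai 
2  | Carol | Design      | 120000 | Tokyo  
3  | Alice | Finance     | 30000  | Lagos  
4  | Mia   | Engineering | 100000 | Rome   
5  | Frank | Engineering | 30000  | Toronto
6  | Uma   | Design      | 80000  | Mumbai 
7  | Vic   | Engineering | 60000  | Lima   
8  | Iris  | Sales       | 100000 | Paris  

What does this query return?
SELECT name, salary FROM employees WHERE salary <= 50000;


Filtering: salary <= 50000
Matching: 2 rows

2 rows:
Alice, 30000
Frank, 30000


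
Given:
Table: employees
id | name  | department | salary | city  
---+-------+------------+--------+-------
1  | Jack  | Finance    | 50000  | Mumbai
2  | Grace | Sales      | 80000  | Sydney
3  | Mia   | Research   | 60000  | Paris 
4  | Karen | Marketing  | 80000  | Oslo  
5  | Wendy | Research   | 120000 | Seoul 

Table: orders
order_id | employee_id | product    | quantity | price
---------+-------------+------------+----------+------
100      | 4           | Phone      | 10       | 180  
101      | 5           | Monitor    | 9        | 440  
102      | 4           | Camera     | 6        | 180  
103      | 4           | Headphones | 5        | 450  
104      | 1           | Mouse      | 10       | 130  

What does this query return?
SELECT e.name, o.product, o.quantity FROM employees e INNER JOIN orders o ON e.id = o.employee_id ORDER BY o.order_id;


Joining employees.id = orders.employee_id:
  employee Karen (id=4) -> order Phone
  employee Wendy (id=5) -> order Monitor
  employee Karen (id=4) -> order Camera
  employee Karen (id=4) -> order Headphones
  employee Jack (id=1) -> order Mouse


5 rows:
Karen, Phone, 10
Wendy, Monitor, 9
Karen, Camera, 6
Karen, Headphones, 5
Jack, Mouse, 10


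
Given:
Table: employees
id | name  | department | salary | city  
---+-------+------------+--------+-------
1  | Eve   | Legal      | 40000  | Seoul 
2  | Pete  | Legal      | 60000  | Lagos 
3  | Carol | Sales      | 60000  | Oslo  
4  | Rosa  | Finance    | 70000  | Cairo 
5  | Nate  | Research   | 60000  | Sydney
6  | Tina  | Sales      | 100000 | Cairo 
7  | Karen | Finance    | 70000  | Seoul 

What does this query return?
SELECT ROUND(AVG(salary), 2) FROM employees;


SUM(salary) = 460000
COUNT = 7
ROUND(AVG, 2) = ROUND(460000 / 7, 2) = 65714.29

65714.29


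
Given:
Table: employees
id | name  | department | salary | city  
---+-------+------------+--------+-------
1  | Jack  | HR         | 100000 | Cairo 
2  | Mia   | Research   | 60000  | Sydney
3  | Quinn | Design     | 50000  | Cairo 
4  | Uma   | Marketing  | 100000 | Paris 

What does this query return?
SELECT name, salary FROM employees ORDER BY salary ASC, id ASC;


Sorting by salary ASC, then id ASC for ties

4 rows:
Quinn, 50000
Mia, 60000
Jack, 100000
Uma, 100000


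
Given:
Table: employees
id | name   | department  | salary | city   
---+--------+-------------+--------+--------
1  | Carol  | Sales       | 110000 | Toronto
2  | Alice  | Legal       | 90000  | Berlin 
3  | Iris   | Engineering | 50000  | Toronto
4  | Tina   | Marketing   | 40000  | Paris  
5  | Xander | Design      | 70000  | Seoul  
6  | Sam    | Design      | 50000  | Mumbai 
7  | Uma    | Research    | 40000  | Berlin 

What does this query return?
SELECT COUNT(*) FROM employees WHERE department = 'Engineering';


Counting rows where department = 'Engineering'
  Iris -> MATCH


1


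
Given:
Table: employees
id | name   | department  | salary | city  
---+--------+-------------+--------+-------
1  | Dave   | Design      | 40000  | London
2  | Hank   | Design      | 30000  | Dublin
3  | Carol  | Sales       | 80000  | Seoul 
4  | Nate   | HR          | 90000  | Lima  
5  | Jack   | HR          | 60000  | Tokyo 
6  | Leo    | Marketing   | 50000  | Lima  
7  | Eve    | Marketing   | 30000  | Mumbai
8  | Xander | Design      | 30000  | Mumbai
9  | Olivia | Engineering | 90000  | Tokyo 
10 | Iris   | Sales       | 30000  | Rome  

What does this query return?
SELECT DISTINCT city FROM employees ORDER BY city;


All 'city' values (row order): London, Dublin, Seoul, Lima, Tokyo, Lima, Mumbai, Mumbai, Tokyo, Rome
Removing duplicates leaves 7 unique value(s).

7 values:
Dublin
Lima
London
Mumbai
Rome
Seoul
Tokyo


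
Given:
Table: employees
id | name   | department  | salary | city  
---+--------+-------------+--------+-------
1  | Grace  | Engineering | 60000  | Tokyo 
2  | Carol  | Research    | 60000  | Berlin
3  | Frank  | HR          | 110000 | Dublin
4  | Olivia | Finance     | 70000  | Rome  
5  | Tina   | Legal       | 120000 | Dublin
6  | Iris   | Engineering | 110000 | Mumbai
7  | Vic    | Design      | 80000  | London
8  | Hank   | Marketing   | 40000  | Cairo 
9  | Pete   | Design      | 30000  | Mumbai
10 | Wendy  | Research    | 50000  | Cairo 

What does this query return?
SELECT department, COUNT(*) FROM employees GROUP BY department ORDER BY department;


Assigning each row to its department group:
  Grace -> Engineering
  Carol -> Research
  Frank -> HR
  Olivia -> Finance
  Tina -> Legal
  Iris -> Engineering
  Vic -> Design
  Hank -> Marketing
  Pete -> Design
  Wendy -> Research


7 groups:
Design, 2
Engineering, 2
Finance, 1
HR, 1
Legal, 1
Marketing, 1
Research, 2


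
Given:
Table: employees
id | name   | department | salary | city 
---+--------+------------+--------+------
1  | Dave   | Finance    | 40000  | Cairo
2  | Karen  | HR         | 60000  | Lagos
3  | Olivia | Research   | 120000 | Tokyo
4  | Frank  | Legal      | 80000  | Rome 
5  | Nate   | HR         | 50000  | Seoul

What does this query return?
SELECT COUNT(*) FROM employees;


COUNT(*) counts all rows

5


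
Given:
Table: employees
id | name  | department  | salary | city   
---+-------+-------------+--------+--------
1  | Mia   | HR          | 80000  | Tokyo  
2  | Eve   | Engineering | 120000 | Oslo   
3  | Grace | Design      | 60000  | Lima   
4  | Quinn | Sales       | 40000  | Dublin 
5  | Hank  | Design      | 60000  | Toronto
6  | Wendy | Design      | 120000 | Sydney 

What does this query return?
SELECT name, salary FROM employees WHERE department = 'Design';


Filtering: department = 'Design'
Matching rows: 3

3 rows:
Grace, 60000
Hank, 60000
Wendy, 120000


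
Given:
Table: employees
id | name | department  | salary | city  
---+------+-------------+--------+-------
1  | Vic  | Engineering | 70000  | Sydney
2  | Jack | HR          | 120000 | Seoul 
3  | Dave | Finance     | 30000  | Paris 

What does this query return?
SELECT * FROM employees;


SELECT * returns all 3 rows with all columns

3 rows:
1, Vic, Engineering, 70000, Sydney
2, Jack, HR, 120000, Seoul
3, Dave, Finance, 30000, Paris


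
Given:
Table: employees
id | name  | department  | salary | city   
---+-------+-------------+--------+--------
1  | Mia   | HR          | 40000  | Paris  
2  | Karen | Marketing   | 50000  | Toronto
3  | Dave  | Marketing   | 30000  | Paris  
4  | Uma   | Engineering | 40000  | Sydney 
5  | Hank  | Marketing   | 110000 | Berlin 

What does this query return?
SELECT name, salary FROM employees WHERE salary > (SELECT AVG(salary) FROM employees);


Subquery: AVG(salary) = 54000.0
Filtering: salary > 54000.0
  Hank (110000) -> MATCH


1 rows:
Hank, 110000


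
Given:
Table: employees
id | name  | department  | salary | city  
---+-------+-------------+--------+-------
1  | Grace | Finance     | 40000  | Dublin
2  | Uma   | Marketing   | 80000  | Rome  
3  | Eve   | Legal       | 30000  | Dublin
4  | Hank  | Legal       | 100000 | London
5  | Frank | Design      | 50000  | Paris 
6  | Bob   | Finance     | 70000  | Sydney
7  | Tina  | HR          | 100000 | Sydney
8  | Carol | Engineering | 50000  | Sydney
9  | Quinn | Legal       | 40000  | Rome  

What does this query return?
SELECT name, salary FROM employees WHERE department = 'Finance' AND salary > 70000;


Filtering: department = 'Finance' AND salary > 70000
Matching: 0 rows

Empty result set (0 rows)


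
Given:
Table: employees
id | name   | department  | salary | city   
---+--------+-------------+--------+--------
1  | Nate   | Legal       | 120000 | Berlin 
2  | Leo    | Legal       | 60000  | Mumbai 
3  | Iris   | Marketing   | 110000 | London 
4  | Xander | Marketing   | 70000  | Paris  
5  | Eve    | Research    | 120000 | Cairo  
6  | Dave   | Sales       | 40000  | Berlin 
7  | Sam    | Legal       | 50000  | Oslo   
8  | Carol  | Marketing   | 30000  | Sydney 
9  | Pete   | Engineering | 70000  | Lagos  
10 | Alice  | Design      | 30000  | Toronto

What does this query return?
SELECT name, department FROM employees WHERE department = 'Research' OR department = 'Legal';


Filtering: department = 'Research' OR 'Legal'
Matching: 4 rows

4 rows:
Nate, Legal
Leo, Legal
Eve, Research
Sam, Legal


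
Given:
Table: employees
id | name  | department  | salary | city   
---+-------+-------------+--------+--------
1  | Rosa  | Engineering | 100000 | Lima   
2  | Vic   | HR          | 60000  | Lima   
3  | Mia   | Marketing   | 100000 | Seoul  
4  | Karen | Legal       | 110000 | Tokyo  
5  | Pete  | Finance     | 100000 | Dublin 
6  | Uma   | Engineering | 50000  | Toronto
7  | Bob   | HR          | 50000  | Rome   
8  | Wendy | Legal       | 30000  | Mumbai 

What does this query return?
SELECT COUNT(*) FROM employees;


COUNT(*) counts all rows

8


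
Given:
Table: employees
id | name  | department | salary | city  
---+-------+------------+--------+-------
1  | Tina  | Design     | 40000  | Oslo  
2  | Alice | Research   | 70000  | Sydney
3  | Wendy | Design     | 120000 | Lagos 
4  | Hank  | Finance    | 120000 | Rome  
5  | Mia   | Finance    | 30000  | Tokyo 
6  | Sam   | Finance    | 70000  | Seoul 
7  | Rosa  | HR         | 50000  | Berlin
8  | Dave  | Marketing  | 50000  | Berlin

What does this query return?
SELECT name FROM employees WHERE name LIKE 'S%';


LIKE 'S%' matches names starting with 'S'
Matching: 1

1 rows:
Sam


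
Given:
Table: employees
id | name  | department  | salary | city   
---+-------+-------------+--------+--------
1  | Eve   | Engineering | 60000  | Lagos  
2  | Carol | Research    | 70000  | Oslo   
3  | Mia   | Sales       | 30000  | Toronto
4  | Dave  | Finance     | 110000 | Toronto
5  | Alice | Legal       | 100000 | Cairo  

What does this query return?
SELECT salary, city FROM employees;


Projecting columns: salary, city

5 rows:
60000, Lagos
70000, Oslo
30000, Toronto
110000, Toronto
100000, Cairo


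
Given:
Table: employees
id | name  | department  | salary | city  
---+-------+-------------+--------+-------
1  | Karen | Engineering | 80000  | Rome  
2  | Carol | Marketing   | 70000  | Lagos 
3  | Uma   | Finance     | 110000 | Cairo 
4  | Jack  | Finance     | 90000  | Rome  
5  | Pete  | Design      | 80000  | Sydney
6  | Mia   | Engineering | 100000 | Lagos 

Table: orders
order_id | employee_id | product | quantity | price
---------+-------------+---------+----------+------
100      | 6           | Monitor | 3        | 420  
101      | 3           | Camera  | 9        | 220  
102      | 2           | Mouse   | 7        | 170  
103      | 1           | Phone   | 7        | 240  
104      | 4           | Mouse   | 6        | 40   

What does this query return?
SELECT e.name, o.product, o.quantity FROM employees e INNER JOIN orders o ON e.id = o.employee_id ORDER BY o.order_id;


Joining employees.id = orders.employee_id:
  employee Mia (id=6) -> order Monitor
  employee Uma (id=3) -> order Camera
  employee Carol (id=2) -> order Mouse
  employee Karen (id=1) -> order Phone
  employee Jack (id=4) -> order Mouse


5 rows:
Mia, Monitor, 3
Uma, Camera, 9
Carol, Mouse, 7
Karen, Phone, 7
Jack, Mouse, 6


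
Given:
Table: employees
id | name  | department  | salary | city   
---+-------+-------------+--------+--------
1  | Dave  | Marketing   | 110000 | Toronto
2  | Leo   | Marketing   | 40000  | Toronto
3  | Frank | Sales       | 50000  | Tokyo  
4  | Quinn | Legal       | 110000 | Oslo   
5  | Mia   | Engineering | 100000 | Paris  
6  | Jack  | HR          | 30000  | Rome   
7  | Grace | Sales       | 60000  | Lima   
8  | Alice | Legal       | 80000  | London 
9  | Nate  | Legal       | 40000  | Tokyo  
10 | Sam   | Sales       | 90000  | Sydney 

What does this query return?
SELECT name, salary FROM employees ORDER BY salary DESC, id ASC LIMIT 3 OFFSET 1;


Sort by salary DESC (id ASC tiebreak), then skip 1 and take 3
Rows 2 through 4

3 rows:
Quinn, 110000
Mia, 100000
Sam, 90000


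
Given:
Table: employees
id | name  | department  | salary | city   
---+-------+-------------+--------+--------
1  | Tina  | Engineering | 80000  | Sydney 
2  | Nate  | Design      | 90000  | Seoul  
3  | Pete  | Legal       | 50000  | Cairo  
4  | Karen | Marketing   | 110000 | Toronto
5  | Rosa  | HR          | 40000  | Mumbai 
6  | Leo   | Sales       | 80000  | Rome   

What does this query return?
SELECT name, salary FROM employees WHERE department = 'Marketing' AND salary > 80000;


Filtering: department = 'Marketing' AND salary > 80000
Matching: 1 rows

1 rows:
Karen, 110000


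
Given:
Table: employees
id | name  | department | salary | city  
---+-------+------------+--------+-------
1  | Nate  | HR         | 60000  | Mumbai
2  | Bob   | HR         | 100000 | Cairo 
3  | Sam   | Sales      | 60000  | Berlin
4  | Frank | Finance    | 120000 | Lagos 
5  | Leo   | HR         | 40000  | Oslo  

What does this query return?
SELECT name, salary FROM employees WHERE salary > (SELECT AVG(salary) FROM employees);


Subquery: AVG(salary) = 76000.0
Filtering: salary > 76000.0
  Bob (100000) -> MATCH
  Frank (120000) -> MATCH


2 rows:
Bob, 100000
Frank, 120000


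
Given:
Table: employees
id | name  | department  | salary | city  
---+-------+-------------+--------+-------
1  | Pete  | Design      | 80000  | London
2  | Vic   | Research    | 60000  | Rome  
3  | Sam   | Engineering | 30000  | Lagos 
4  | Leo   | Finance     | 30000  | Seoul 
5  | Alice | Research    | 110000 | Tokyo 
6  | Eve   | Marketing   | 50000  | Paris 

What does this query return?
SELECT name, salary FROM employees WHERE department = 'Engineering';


Filtering: department = 'Engineering'
Matching rows: 1

1 rows:
Sam, 30000


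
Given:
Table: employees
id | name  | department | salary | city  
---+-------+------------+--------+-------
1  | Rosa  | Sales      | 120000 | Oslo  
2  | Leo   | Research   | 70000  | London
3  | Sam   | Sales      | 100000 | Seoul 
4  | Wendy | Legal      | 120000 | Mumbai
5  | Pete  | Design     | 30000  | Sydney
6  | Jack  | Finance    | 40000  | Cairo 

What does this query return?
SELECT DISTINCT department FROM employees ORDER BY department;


All 'department' values (row order): Sales, Research, Sales, Legal, Design, Finance
Removing duplicates leaves 5 unique value(s).

5 values:
Design
Finance
Legal
Research
Sales


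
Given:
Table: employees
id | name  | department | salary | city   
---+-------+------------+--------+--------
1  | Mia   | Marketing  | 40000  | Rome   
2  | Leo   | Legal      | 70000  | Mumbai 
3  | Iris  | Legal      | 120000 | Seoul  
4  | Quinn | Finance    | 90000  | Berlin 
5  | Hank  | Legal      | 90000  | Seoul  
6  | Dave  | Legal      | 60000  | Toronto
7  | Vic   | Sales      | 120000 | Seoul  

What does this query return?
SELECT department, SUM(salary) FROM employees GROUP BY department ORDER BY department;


Summing salary within each department:
  Finance: 90000 = 90000
  Legal: 70000 + 120000 + 90000 + 60000 = 340000
  Marketing: 40000 = 40000
  Sales: 120000 = 120000


4 groups:
Finance, 90000
Legal, 340000
Marketing, 40000
Sales, 120000


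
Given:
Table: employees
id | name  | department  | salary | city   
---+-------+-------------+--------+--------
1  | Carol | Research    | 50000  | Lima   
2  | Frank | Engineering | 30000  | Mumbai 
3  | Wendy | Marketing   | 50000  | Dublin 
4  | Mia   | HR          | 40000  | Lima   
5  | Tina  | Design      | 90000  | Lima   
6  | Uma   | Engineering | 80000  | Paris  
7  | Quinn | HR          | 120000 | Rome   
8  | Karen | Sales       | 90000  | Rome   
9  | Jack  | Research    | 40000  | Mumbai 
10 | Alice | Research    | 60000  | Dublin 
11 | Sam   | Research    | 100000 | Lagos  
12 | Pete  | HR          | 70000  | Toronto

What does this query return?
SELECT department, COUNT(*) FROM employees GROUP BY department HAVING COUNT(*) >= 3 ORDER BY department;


Groups with count >= 3:
  HR: 3 -> PASS
  Research: 4 -> PASS
  Design: 1 -> filtered out
  Engineering: 2 -> filtered out
  Marketing: 1 -> filtered out
  Sales: 1 -> filtered out


2 groups:
HR, 3
Research, 4


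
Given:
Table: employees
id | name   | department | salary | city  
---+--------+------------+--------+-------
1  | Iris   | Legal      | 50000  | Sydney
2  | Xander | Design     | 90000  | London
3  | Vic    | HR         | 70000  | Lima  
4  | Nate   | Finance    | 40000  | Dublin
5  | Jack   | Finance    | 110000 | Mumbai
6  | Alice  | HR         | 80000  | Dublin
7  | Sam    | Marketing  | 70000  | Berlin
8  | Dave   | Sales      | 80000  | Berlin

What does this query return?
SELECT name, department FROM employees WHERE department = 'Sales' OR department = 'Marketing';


Filtering: department = 'Sales' OR 'Marketing'
Matching: 2 rows

2 rows:
Sam, Marketing
Dave, Sales


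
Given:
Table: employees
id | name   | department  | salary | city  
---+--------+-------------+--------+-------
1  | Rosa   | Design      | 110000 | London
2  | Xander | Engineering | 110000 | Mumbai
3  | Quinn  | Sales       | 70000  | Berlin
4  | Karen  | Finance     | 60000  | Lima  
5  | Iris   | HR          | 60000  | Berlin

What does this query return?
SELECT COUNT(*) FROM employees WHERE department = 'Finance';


Counting rows where department = 'Finance'
  Karen -> MATCH


1


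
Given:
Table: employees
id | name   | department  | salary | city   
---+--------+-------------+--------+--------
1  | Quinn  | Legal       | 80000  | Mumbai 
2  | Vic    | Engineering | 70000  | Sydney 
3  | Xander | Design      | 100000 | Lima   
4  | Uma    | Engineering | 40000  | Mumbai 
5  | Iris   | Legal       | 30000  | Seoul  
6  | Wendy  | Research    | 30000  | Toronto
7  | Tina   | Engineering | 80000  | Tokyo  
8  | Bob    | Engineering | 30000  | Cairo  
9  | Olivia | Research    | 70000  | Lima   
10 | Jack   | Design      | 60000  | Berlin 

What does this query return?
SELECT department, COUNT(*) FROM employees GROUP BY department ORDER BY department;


Assigning each row to its department group:
  Quinn -> Legal
  Vic -> Engineering
  Xander -> Design
  Uma -> Engineering
  Iris -> Legal
  Wendy -> Research
  Tina -> Engineering
  Bob -> Engineering
  Olivia -> Research
  Jack -> Design


4 groups:
Design, 2
Engineering, 4
Legal, 2
Research, 2


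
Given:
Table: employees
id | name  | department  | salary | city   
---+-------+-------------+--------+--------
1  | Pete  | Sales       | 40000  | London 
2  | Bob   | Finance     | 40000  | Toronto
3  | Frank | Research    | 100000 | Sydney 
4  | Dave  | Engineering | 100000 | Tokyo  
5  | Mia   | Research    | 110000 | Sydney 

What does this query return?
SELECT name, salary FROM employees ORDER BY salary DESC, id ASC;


Sorting by salary DESC, then id ASC for ties

5 rows:
Mia, 110000
Frank, 100000
Dave, 100000
Pete, 40000
Bob, 40000


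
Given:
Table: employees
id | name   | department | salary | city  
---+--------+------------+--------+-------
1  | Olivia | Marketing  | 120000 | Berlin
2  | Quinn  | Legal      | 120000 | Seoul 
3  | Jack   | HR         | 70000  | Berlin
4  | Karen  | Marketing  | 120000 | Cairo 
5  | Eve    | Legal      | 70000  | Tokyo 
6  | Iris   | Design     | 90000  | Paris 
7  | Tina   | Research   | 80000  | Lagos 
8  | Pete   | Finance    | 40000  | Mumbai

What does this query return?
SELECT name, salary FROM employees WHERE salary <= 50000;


Filtering: salary <= 50000
Matching: 1 rows

1 rows:
Pete, 40000


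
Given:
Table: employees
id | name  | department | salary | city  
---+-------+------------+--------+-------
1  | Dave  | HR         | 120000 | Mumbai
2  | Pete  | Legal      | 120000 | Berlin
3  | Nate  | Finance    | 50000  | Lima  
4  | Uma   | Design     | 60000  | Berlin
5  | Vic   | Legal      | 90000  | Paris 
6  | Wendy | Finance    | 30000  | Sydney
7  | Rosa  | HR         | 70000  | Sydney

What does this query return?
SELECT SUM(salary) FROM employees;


SUM(salary) = 120000 + 120000 + 50000 + 60000 + 90000 + 30000 + 70000 = 540000

540000


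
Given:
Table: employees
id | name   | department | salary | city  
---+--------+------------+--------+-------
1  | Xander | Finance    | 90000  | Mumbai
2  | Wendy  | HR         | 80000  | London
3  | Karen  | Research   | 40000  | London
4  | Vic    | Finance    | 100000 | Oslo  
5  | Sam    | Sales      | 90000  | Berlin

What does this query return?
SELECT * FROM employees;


SELECT * returns all 5 rows with all columns

5 rows:
1, Xander, Finance, 90000, Mumbai
2, Wendy, HR, 80000, London
3, Karen, Research, 40000, London
4, Vic, Finance, 100000, Oslo
5, Sam, Sales, 90000, Berlin


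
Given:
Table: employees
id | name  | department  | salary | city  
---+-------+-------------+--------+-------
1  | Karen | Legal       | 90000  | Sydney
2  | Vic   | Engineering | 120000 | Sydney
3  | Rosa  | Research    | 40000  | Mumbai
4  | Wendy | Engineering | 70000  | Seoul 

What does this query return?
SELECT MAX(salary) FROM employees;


Salaries: 90000, 120000, 40000, 70000
MAX = 120000

120000


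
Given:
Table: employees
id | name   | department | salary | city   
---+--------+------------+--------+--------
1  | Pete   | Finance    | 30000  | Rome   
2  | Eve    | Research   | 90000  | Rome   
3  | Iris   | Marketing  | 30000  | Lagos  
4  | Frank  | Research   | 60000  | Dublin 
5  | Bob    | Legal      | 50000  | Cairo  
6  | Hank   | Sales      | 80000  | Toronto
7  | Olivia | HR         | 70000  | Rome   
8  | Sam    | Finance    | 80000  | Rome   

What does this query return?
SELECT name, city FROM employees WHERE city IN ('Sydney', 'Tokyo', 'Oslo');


Filtering: city IN ('Sydney', 'Tokyo', 'Oslo')
Matching: 0 rows

Empty result set (0 rows)


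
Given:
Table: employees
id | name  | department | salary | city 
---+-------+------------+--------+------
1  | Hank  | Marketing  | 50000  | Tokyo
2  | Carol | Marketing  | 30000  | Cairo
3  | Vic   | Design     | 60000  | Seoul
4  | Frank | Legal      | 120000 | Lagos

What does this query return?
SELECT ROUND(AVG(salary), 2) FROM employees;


SUM(salary) = 260000
COUNT = 4
ROUND(AVG, 2) = ROUND(260000 / 4, 2) = 65000.0

65000.0


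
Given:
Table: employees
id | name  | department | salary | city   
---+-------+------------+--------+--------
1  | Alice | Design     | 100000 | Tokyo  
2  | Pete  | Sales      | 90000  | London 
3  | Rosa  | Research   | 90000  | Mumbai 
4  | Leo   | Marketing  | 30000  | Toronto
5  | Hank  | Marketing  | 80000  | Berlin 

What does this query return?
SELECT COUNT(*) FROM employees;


COUNT(*) counts all rows

5


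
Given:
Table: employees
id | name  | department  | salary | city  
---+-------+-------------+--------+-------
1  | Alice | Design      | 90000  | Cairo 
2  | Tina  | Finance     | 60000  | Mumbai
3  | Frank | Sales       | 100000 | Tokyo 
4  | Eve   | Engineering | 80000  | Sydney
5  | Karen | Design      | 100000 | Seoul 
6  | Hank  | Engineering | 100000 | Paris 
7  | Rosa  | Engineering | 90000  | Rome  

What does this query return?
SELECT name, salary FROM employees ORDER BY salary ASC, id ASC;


Sorting by salary ASC, then id ASC for ties

7 rows:
Tina, 60000
Eve, 80000
Alice, 90000
Rosa, 90000
Frank, 100000
Karen, 100000
Hank, 100000


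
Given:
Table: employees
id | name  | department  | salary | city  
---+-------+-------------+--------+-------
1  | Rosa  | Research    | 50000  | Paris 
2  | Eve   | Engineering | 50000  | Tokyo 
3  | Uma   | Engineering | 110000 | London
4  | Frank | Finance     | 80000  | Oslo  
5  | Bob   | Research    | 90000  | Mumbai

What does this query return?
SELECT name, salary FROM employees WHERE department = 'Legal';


Filtering: department = 'Legal'
Matching rows: 0

Empty result set (0 rows)


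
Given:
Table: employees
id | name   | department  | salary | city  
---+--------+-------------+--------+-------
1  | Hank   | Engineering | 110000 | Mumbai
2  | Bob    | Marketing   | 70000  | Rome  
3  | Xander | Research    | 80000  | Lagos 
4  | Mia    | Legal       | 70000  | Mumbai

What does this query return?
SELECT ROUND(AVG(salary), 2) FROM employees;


SUM(salary) = 330000
COUNT = 4
ROUND(AVG, 2) = ROUND(330000 / 4, 2) = 82500.0

82500.0


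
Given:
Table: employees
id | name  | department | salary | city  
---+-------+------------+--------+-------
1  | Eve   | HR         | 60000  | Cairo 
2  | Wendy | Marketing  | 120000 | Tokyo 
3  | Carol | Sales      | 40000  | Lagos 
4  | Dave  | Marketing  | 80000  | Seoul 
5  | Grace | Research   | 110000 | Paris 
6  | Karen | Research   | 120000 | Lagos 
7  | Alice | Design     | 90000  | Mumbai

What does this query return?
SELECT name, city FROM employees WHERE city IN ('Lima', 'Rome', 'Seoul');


Filtering: city IN ('Lima', 'Rome', 'Seoul')
Matching: 1 rows

1 rows:
Dave, Seoul


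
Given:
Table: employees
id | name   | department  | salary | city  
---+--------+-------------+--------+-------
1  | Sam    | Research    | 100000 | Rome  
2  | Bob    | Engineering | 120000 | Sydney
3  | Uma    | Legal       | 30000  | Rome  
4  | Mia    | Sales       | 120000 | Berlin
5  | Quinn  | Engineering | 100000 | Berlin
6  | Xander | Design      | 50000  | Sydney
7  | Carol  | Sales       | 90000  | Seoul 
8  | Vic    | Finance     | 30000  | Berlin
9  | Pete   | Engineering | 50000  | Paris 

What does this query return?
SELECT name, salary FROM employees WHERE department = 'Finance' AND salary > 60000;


Filtering: department = 'Finance' AND salary > 60000
Matching: 0 rows

Empty result set (0 rows)


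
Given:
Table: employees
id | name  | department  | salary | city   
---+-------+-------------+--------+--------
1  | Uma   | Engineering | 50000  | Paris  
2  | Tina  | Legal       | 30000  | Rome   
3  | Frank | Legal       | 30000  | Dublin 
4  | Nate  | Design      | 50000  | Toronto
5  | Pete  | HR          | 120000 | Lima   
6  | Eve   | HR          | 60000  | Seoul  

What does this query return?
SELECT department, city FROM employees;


Projecting columns: department, city

6 rows:
Engineering, Paris
Legal, Rome
Legal, Dublin
Design, Toronto
HR, Lima
HR, Seoul


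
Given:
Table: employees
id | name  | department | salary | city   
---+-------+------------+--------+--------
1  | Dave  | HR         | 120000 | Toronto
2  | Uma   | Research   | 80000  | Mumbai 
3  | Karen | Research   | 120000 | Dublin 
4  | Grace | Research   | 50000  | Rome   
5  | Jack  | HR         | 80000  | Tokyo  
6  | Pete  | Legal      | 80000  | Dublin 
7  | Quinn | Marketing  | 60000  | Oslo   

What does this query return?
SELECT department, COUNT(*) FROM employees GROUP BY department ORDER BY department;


Assigning each row to its department group:
  Dave -> HR
  Uma -> Research
  Karen -> Research
  Grace -> Research
  Jack -> HR
  Pete -> Legal
  Quinn -> Marketing


4 groups:
HR, 2
Legal, 1
Marketing, 1
Research, 3


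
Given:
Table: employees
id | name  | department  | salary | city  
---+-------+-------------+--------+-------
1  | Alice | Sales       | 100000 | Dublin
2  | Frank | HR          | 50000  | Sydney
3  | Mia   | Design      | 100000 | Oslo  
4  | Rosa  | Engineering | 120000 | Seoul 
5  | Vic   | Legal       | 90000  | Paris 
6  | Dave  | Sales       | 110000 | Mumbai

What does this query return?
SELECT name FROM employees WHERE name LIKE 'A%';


LIKE 'A%' matches names starting with 'A'
Matching: 1

1 rows:
Alice


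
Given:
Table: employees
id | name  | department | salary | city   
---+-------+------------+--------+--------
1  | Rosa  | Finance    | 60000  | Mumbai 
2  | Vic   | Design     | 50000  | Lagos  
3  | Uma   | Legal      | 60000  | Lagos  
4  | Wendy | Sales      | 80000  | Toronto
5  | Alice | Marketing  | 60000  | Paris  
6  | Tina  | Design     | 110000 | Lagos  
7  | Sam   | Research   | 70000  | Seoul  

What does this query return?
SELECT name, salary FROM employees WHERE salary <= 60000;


Filtering: salary <= 60000
Matching: 4 rows

4 rows:
Rosa, 60000
Vic, 50000
Uma, 60000
Alice, 60000


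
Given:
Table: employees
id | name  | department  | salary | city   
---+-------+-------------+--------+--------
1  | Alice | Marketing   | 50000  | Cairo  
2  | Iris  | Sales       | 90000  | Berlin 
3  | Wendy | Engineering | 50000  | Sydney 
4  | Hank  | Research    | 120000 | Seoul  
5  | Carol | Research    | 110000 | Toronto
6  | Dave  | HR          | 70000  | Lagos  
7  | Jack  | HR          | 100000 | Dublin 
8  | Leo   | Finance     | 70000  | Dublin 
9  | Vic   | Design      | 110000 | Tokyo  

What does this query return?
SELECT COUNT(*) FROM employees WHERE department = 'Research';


Counting rows where department = 'Research'
  Hank -> MATCH
  Carol -> MATCH


2


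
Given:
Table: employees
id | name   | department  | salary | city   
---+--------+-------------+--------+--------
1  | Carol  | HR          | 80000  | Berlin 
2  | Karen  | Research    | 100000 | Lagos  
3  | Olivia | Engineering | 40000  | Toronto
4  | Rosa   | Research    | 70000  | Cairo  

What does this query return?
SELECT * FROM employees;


SELECT * returns all 4 rows with all columns

4 rows:
1, Carol, HR, 80000, Berlin
2, Karen, Research, 100000, Lagos
3, Olivia, Engineering, 40000, Toronto
4, Rosa, Research, 70000, Cairo
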